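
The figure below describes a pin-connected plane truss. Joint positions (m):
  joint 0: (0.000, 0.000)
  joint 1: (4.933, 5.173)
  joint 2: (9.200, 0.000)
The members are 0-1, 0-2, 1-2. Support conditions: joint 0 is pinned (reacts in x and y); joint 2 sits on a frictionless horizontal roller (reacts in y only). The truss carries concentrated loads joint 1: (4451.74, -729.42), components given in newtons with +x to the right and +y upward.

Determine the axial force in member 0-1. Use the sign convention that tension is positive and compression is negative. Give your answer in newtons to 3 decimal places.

2991.353

N=3 nodes, M=3 members, R=3 reactions → 2N=6, M+R=6
member 0 (0-1): L=7.1480, (cx,cy)=(0.6901,0.7237)
member 1 (0-2): L=9.2000, (cx,cy)=(1.0000,0.0000)
member 2 (1-2): L=6.7058, (cx,cy)=(0.6363,-0.7714)
solve A·x = −loads:
  F[0-1] = +2991.3526 N (tension)
  F[0-2] = +2387.3488 N (tension)
  F[1-2] = -3751.8135 N (compression)
  Rx@0 = -4451.7400 N
  Ry@0 = -2164.8278 N
  Ry@2 = +2894.2478 N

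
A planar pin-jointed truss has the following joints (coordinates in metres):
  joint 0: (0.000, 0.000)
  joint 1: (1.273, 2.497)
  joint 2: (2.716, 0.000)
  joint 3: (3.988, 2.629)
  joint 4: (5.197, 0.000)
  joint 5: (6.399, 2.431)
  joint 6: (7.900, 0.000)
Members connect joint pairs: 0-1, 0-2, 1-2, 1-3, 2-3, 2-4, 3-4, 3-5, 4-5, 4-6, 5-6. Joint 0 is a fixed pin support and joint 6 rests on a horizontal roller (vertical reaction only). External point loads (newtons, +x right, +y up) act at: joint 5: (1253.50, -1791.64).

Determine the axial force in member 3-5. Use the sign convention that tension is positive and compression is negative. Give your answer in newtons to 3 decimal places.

93.413

N=7 nodes, M=11 members, R=3 reactions → 2N=14, M+R=14
member 0 (0-1): L=2.8028, (cx,cy)=(0.4542,0.8909)
member 1 (0-2): L=2.7160, (cx,cy)=(1.0000,0.0000)
member 2 (1-2): L=2.8840, (cx,cy)=(0.5004,-0.8658)
member 3 (1-3): L=2.7182, (cx,cy)=(0.9988,0.0486)
member 4 (2-3): L=2.9206, (cx,cy)=(0.4355,0.9002)
member 5 (2-4): L=2.4810, (cx,cy)=(1.0000,0.0000)
member 6 (3-4): L=2.8937, (cx,cy)=(0.4178,-0.9085)
member 7 (3-5): L=2.4191, (cx,cy)=(0.9966,-0.0818)
member 8 (4-5): L=2.7119, (cx,cy)=(0.4432,0.8964)
member 9 (4-6): L=2.7030, (cx,cy)=(1.0000,0.0000)
member 10 (5-6): L=2.8571, (cx,cy)=(0.5254,-0.8509)
solve A·x = −loads:
  F[0-1] = +50.8667 N (tension)
  F[0-2] = +1230.3967 N (tension)
  F[1-2] = -49.6480 N (compression)
  F[1-3] = +48.0014 N (tension)
  F[2-3] = +47.7534 N (tension)
  F[2-4] = +1184.7569 N (tension)
  F[3-4] = -58.2949 N (compression)
  F[3-5] = +93.4126 N (tension)
  F[4-5] = +59.0834 N (tension)
  F[4-6] = +1134.2135 N (tension)
  F[5-6] = -2158.9007 N (compression)
  Rx@0 = -1253.5000 N
  Ry@0 = -45.3173 N
  Ry@6 = +1836.9573 N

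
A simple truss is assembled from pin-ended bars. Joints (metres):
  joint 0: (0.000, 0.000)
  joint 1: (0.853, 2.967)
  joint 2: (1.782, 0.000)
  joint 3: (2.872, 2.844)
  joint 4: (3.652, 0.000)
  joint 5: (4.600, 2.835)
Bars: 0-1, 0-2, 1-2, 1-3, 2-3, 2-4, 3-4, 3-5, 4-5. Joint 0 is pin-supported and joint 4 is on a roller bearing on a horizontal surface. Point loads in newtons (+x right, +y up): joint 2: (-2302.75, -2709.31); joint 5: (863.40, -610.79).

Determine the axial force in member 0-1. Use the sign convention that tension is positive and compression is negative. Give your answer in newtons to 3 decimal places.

N=6 nodes, M=9 members, R=3 reactions → 2N=12, M+R=12
member 0 (0-1): L=3.0872, (cx,cy)=(0.2763,0.9611)
member 1 (0-2): L=1.7820, (cx,cy)=(1.0000,0.0000)
member 2 (1-2): L=3.1090, (cx,cy)=(0.2988,-0.9543)
member 3 (1-3): L=2.0227, (cx,cy)=(0.9981,-0.0608)
member 4 (2-3): L=3.0457, (cx,cy)=(0.3579,0.9338)
member 5 (2-4): L=1.8700, (cx,cy)=(1.0000,0.0000)
member 6 (3-4): L=2.9490, (cx,cy)=(0.2645,-0.9644)
member 7 (3-5): L=1.7280, (cx,cy)=(1.0000,-0.0052)
member 8 (4-5): L=2.9893, (cx,cy)=(0.3171,0.9484)
solve A·x = −loads:
  F[0-1] = -581.1228 N (compression)
  F[0-2] = -1278.7836 N (compression)
  F[1-2] = +607.0672 N (tension)
  F[1-3] = -342.5957 N (compression)
  F[2-3] = +2281.0561 N (tension)
  F[2-4] = +389.0202 N (tension)
  F[3-4] = -2235.9909 N (compression)
  F[3-5] = +1065.8013 N (tension)
  F[4-5] = -638.1808 N (compression)
  Rx@0 = +1439.3500 N
  Ry@0 = +558.4999 N
  Ry@4 = +2761.6001 N

-581.123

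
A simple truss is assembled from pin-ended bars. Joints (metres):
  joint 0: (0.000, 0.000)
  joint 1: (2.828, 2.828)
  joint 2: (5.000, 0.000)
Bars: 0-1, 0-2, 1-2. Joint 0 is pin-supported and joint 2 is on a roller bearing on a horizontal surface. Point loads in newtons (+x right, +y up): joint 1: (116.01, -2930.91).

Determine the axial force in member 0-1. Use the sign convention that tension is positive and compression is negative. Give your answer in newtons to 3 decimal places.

N=3 nodes, M=3 members, R=3 reactions → 2N=6, M+R=6
member 0 (0-1): L=3.9994, (cx,cy)=(0.7071,0.7071)
member 1 (0-2): L=5.0000, (cx,cy)=(1.0000,0.0000)
member 2 (1-2): L=3.5658, (cx,cy)=(0.6091,-0.7931)
solve A·x = −loads:
  F[0-1] = -1707.7648 N (compression)
  F[0-2] = +1323.5820 N (tension)
  F[1-2] = -2172.9618 N (compression)
  Rx@0 = -116.0100 N
  Ry@0 = +1207.5720 N
  Ry@2 = +1723.3380 N

-1707.765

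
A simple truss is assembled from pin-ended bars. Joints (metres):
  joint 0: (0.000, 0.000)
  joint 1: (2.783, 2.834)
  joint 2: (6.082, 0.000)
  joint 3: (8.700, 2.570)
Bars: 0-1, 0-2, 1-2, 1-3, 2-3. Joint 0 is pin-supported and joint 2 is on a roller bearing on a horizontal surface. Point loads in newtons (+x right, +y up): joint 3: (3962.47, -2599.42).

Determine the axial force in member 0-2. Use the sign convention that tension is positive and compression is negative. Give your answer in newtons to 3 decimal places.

1219.441

N=4 nodes, M=5 members, R=3 reactions → 2N=8, M+R=8
member 0 (0-1): L=3.9720, (cx,cy)=(0.7007,0.7135)
member 1 (0-2): L=6.0820, (cx,cy)=(1.0000,0.0000)
member 2 (1-2): L=4.3491, (cx,cy)=(0.7585,-0.6516)
member 3 (1-3): L=5.9229, (cx,cy)=(0.9990,-0.0446)
member 4 (2-3): L=3.6686, (cx,cy)=(0.7136,0.7005)
solve A·x = −loads:
  F[0-1] = +3914.9347 N (tension)
  F[0-2] = +1219.4410 N (tension)
  F[1-2] = -4719.6126 N (compression)
  F[1-3] = +6329.3439 N (tension)
  F[2-3] = -3307.9068 N (compression)
  Rx@0 = -3962.4700 N
  Ry@0 = -2793.2965 N
  Ry@2 = +5392.7165 N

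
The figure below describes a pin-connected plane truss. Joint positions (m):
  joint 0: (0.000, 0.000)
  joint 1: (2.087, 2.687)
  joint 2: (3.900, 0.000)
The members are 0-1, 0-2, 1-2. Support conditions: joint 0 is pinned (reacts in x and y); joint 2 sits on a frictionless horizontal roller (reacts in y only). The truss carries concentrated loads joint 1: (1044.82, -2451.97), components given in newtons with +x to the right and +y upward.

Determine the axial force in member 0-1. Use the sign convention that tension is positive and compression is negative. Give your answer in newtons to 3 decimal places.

N=3 nodes, M=3 members, R=3 reactions → 2N=6, M+R=6
member 0 (0-1): L=3.4023, (cx,cy)=(0.6134,0.7898)
member 1 (0-2): L=3.9000, (cx,cy)=(1.0000,0.0000)
member 2 (1-2): L=3.2414, (cx,cy)=(0.5593,-0.8290)
solve A·x = −loads:
  F[0-1] = -531.8016 N (compression)
  F[0-2] = +1371.0332 N (tension)
  F[1-2] = -2451.2536 N (compression)
  Rx@0 = -1044.8200 N
  Ry@0 = +419.9975 N
  Ry@2 = +2031.9725 N

-531.802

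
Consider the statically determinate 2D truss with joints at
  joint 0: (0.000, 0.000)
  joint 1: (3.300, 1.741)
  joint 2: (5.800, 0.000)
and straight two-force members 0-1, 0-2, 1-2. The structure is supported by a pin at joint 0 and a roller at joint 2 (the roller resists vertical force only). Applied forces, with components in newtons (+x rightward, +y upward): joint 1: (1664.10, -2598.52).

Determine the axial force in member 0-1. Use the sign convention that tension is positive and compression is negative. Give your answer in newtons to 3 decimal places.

N=3 nodes, M=3 members, R=3 reactions → 2N=6, M+R=6
member 0 (0-1): L=3.7311, (cx,cy)=(0.8845,0.4666)
member 1 (0-2): L=5.8000, (cx,cy)=(1.0000,0.0000)
member 2 (1-2): L=3.0465, (cx,cy)=(0.8206,-0.5715)
solve A·x = −loads:
  F[0-1] = -1329.8537 N (compression)
  F[0-2] = +2840.3004 N (tension)
  F[1-2] = -3461.1749 N (compression)
  Rx@0 = -1664.1000 N
  Ry@0 = +620.5348 N
  Ry@2 = +1977.9852 N

-1329.854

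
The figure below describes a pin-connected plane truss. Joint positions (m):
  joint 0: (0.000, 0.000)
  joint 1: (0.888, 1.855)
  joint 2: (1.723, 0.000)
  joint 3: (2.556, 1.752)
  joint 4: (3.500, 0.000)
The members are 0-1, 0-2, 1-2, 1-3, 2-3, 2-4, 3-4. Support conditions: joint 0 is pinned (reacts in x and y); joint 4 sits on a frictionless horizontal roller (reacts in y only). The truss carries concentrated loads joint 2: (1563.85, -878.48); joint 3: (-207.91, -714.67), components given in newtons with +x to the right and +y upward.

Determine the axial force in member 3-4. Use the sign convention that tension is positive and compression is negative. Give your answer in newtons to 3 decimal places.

-965.878

N=5 nodes, M=7 members, R=3 reactions → 2N=10, M+R=10
member 0 (0-1): L=2.0566, (cx,cy)=(0.4318,0.9020)
member 1 (0-2): L=1.7230, (cx,cy)=(1.0000,0.0000)
member 2 (1-2): L=2.0343, (cx,cy)=(0.4105,-0.9119)
member 3 (1-3): L=1.6712, (cx,cy)=(0.9981,-0.0616)
member 4 (2-3): L=1.9399, (cx,cy)=(0.4294,0.9031)
member 5 (2-4): L=1.7770, (cx,cy)=(1.0000,0.0000)
member 6 (3-4): L=1.9901, (cx,cy)=(0.4743,-0.8803)
solve A·x = −loads:
  F[0-1] = -823.5761 N (compression)
  F[0-2] = +1711.5456 N (tension)
  F[1-2] = +862.6974 N (tension)
  F[1-3] = -711.0662 N (compression)
  F[2-3] = +101.6560 N (tension)
  F[2-4] = +458.1539 N (tension)
  F[3-4] = -965.8776 N (compression)
  Rx@0 = -1355.9400 N
  Ry@0 = +742.8474 N
  Ry@4 = +850.3026 N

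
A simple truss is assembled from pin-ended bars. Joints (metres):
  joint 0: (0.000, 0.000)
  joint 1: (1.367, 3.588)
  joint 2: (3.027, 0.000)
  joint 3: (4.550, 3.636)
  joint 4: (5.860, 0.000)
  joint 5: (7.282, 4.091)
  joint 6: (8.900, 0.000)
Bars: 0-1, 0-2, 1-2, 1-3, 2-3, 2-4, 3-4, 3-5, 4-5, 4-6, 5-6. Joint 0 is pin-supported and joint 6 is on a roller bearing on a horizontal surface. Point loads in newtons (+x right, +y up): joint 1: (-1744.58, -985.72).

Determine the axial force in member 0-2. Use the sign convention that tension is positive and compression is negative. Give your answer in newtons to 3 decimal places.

N=7 nodes, M=11 members, R=3 reactions → 2N=14, M+R=14
member 0 (0-1): L=3.8396, (cx,cy)=(0.3560,0.9345)
member 1 (0-2): L=3.0270, (cx,cy)=(1.0000,0.0000)
member 2 (1-2): L=3.9534, (cx,cy)=(0.4199,-0.9076)
member 3 (1-3): L=3.1834, (cx,cy)=(0.9999,0.0151)
member 4 (2-3): L=3.9421, (cx,cy)=(0.3863,0.9224)
member 5 (2-4): L=2.8330, (cx,cy)=(1.0000,0.0000)
member 6 (3-4): L=3.8648, (cx,cy)=(0.3390,-0.9408)
member 7 (3-5): L=2.7696, (cx,cy)=(0.9864,0.1643)
member 8 (4-5): L=4.3311, (cx,cy)=(0.3283,0.9446)
member 9 (4-6): L=3.0400, (cx,cy)=(1.0000,0.0000)
member 10 (5-6): L=4.3993, (cx,cy)=(0.3678,-0.9299)
solve A·x = −loads:
  F[0-1] = -1645.4563 N (compression)
  F[0-2] = -1158.7518 N (compression)
  F[1-2] = +623.0318 N (tension)
  F[1-3] = +897.2476 N (tension)
  F[2-3] = -613.0477 N (compression)
  F[2-4] = -660.2984 N (compression)
  F[3-4] = +663.7107 N (tension)
  F[3-5] = +441.3247 N (tension)
  F[4-5] = -661.0661 N (compression)
  F[4-6] = -218.2850 N (compression)
  F[5-6] = +593.5169 N (tension)
  Rx@0 = +1744.5800 N
  Ry@0 = +1537.6384 N
  Ry@6 = -551.9184 N

-1158.752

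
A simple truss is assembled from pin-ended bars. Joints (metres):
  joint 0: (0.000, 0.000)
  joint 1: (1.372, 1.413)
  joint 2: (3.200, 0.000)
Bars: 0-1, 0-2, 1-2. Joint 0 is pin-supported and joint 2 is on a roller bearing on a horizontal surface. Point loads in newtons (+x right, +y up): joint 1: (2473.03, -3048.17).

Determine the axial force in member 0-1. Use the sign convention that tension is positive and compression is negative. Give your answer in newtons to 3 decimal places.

-904.983

N=3 nodes, M=3 members, R=3 reactions → 2N=6, M+R=6
member 0 (0-1): L=1.9695, (cx,cy)=(0.6966,0.7174)
member 1 (0-2): L=3.2000, (cx,cy)=(1.0000,0.0000)
member 2 (1-2): L=2.3104, (cx,cy)=(0.7912,-0.6116)
solve A·x = −loads:
  F[0-1] = -904.9828 N (compression)
  F[0-2] = +3103.4604 N (tension)
  F[1-2] = -3922.5233 N (compression)
  Rx@0 = -2473.0300 N
  Ry@0 = +649.2698 N
  Ry@2 = +2398.9002 N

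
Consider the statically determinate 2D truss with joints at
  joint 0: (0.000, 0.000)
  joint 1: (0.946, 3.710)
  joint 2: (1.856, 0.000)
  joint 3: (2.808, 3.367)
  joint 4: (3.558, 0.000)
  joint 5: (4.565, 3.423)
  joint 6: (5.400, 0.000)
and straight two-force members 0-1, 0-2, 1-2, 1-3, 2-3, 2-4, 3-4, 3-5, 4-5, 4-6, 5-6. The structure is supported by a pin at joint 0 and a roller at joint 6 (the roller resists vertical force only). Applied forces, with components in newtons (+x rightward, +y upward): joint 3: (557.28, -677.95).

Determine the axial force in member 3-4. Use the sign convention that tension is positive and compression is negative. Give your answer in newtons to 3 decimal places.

-729.581

N=7 nodes, M=11 members, R=3 reactions → 2N=14, M+R=14
member 0 (0-1): L=3.8287, (cx,cy)=(0.2471,0.9690)
member 1 (0-2): L=1.8560, (cx,cy)=(1.0000,0.0000)
member 2 (1-2): L=3.8200, (cx,cy)=(0.2382,-0.9712)
member 3 (1-3): L=1.8933, (cx,cy)=(0.9835,-0.1812)
member 4 (2-3): L=3.4990, (cx,cy)=(0.2721,0.9623)
member 5 (2-4): L=1.7020, (cx,cy)=(1.0000,0.0000)
member 6 (3-4): L=3.4495, (cx,cy)=(0.2174,-0.9761)
member 7 (3-5): L=1.7579, (cx,cy)=(0.9995,0.0319)
member 8 (4-5): L=3.5680, (cx,cy)=(0.2822,0.9593)
member 9 (4-6): L=1.8420, (cx,cy)=(1.0000,0.0000)
member 10 (5-6): L=3.5234, (cx,cy)=(0.2370,-0.9715)
solve A·x = −loads:
  F[0-1] = +22.7642 N (tension)
  F[0-2] = +551.6554 N (tension)
  F[1-2] = -24.9044 N (compression)
  F[1-3] = +11.7518 N (tension)
  F[2-3] = +25.1356 N (tension)
  F[2-4] = +538.8838 N (tension)
  F[3-4] = -729.5813 N (compression)
  F[3-5] = -380.4502 N (compression)
  F[4-5] = +742.3046 N (tension)
  F[4-6] = +170.7587 N (tension)
  F[5-6] = -720.5347 N (compression)
  Rx@0 = -557.2800 N
  Ry@0 = -22.0584 N
  Ry@6 = +700.0084 N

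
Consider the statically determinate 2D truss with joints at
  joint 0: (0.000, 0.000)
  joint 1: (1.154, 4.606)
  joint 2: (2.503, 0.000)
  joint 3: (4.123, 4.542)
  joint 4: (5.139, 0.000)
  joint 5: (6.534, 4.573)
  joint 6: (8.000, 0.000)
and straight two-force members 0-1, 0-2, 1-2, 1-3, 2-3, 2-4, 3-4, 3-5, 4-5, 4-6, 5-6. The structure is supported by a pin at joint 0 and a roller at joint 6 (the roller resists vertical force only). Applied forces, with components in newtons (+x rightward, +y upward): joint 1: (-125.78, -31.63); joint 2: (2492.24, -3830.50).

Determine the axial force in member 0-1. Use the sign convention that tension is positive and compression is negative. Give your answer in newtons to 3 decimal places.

N=7 nodes, M=11 members, R=3 reactions → 2N=14, M+R=14
member 0 (0-1): L=4.7484, (cx,cy)=(0.2430,0.9700)
member 1 (0-2): L=2.5030, (cx,cy)=(1.0000,0.0000)
member 2 (1-2): L=4.7995, (cx,cy)=(0.2811,-0.9597)
member 3 (1-3): L=2.9697, (cx,cy)=(0.9998,-0.0216)
member 4 (2-3): L=4.8223, (cx,cy)=(0.3359,0.9419)
member 5 (2-4): L=2.6360, (cx,cy)=(1.0000,0.0000)
member 6 (3-4): L=4.6542, (cx,cy)=(0.2183,-0.9759)
member 7 (3-5): L=2.4112, (cx,cy)=(0.9999,0.0129)
member 8 (4-5): L=4.7810, (cx,cy)=(0.2918,0.9565)
member 9 (4-6): L=2.8610, (cx,cy)=(1.0000,0.0000)
member 10 (5-6): L=4.8022, (cx,cy)=(0.3053,-0.9523)
solve A·x = −loads:
  F[0-1] = -2815.9438 N (compression)
  F[0-2] = +3050.8220 N (tension)
  F[1-2] = +2843.8014 N (tension)
  F[1-3] = -1358.2102 N (compression)
  F[2-3] = +1169.2982 N (tension)
  F[2-4] = +965.0781 N (tension)
  F[3-4] = -1167.9099 N (compression)
  F[3-5] = -710.1876 N (compression)
  F[4-5] = +1191.5939 N (tension)
  F[4-6] = +362.4487 N (tension)
  F[5-6] = -1187.2884 N (compression)
  Rx@0 = -2366.4600 N
  Ry@0 = +2731.5175 N
  Ry@6 = +1130.6125 N

-2815.944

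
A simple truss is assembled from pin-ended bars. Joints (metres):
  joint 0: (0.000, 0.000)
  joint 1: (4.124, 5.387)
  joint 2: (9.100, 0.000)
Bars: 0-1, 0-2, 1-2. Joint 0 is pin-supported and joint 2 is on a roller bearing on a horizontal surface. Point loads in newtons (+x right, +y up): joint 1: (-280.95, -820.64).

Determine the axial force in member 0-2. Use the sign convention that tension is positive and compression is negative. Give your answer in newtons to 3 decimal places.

N=3 nodes, M=3 members, R=3 reactions → 2N=6, M+R=6
member 0 (0-1): L=6.7843, (cx,cy)=(0.6079,0.7940)
member 1 (0-2): L=9.1000, (cx,cy)=(1.0000,0.0000)
member 2 (1-2): L=7.3335, (cx,cy)=(0.6785,-0.7346)
solve A·x = −loads:
  F[0-1] = -774.5912 N (compression)
  F[0-2] = +189.9018 N (tension)
  F[1-2] = -279.8727 N (compression)
  Rx@0 = +280.9500 N
  Ry@0 = +615.0530 N
  Ry@2 = +205.5870 N

189.902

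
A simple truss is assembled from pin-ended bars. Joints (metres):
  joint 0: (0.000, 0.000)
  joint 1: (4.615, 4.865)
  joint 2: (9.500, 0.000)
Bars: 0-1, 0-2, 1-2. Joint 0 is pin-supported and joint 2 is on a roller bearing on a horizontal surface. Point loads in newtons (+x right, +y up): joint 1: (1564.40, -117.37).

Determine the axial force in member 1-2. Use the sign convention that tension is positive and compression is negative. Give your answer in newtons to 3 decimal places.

N=3 nodes, M=3 members, R=3 reactions → 2N=6, M+R=6
member 0 (0-1): L=6.7057, (cx,cy)=(0.6882,0.7255)
member 1 (0-2): L=9.5000, (cx,cy)=(1.0000,0.0000)
member 2 (1-2): L=6.8943, (cx,cy)=(0.7086,-0.7057)
solve A·x = −loads:
  F[0-1] = +1021.0650 N (tension)
  F[0-2] = +861.6825 N (tension)
  F[1-2] = -1216.1110 N (compression)
  Rx@0 = -1564.4000 N
  Ry@0 = -740.7846 N
  Ry@2 = +858.1546 N

-1216.111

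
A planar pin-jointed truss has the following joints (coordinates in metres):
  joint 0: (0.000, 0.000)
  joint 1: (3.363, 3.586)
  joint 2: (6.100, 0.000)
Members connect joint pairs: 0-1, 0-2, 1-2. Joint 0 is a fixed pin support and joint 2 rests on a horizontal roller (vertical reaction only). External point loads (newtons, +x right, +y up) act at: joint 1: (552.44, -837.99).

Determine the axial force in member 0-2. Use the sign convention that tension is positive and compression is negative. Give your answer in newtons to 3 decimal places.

N=3 nodes, M=3 members, R=3 reactions → 2N=6, M+R=6
member 0 (0-1): L=4.9162, (cx,cy)=(0.6841,0.7294)
member 1 (0-2): L=6.1000, (cx,cy)=(1.0000,0.0000)
member 2 (1-2): L=4.5112, (cx,cy)=(0.6067,-0.7949)
solve A·x = −loads:
  F[0-1] = -70.2394 N (compression)
  F[0-2] = +600.4882 N (tension)
  F[1-2] = -989.7326 N (compression)
  Rx@0 = -552.4400 N
  Ry@0 = +51.2342 N
  Ry@2 = +786.7558 N

600.488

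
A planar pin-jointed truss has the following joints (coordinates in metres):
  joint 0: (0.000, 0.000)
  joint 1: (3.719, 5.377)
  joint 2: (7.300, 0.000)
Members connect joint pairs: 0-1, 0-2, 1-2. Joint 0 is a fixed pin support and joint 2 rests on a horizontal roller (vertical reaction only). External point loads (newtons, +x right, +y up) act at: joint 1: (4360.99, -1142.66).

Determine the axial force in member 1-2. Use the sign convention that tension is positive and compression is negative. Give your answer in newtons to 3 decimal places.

N=3 nodes, M=3 members, R=3 reactions → 2N=6, M+R=6
member 0 (0-1): L=6.5378, (cx,cy)=(0.5688,0.8224)
member 1 (0-2): L=7.3000, (cx,cy)=(1.0000,0.0000)
member 2 (1-2): L=6.4603, (cx,cy)=(0.5543,-0.8323)
solve A·x = −loads:
  F[0-1] = +3224.1267 N (tension)
  F[0-2] = +2526.9647 N (tension)
  F[1-2] = -4558.7802 N (compression)
  Rx@0 = -4360.9900 N
  Ry@0 = -2651.6682 N
  Ry@2 = +3794.3282 N

-4558.780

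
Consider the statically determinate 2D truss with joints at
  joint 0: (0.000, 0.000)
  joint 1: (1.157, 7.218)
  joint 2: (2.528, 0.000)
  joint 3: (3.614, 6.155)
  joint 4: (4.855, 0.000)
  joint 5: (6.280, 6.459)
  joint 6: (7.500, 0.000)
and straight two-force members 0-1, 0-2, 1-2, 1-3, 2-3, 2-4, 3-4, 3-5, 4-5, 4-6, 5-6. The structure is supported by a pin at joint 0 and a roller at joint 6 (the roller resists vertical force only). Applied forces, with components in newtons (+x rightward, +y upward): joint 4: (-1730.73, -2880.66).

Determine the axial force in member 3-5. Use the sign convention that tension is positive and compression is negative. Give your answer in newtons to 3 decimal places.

N=7 nodes, M=11 members, R=3 reactions → 2N=14, M+R=14
member 0 (0-1): L=7.3101, (cx,cy)=(0.1583,0.9874)
member 1 (0-2): L=2.5280, (cx,cy)=(1.0000,0.0000)
member 2 (1-2): L=7.3471, (cx,cy)=(0.1866,-0.9824)
member 3 (1-3): L=2.6771, (cx,cy)=(0.9178,-0.3971)
member 4 (2-3): L=6.2501, (cx,cy)=(0.1738,0.9848)
member 5 (2-4): L=2.3270, (cx,cy)=(1.0000,0.0000)
member 6 (3-4): L=6.2789, (cx,cy)=(0.1976,-0.9803)
member 7 (3-5): L=2.6833, (cx,cy)=(0.9936,0.1133)
member 8 (4-5): L=6.6143, (cx,cy)=(0.2154,0.9765)
member 9 (4-6): L=2.6450, (cx,cy)=(1.0000,0.0000)
member 10 (5-6): L=6.5732, (cx,cy)=(0.1856,-0.9826)
solve A·x = −loads:
  F[0-1] = -1028.8815 N (compression)
  F[0-2] = -1567.8856 N (compression)
  F[1-2] = +1204.7954 N (tension)
  F[1-3] = -422.3919 N (compression)
  F[2-3] = -1201.9161 N (compression)
  F[2-4] = -1134.2217 N (compression)
  F[3-4] = +945.2371 N (tension)
  F[3-5] = -788.4081 N (compression)
  F[4-5] = +2001.0608 N (tension)
  F[4-6] = +352.2204 N (tension)
  F[5-6] = -1897.7201 N (compression)
  Rx@0 = +1730.7300 N
  Ry@0 = +1015.9128 N
  Ry@6 = +1864.7472 N

-788.408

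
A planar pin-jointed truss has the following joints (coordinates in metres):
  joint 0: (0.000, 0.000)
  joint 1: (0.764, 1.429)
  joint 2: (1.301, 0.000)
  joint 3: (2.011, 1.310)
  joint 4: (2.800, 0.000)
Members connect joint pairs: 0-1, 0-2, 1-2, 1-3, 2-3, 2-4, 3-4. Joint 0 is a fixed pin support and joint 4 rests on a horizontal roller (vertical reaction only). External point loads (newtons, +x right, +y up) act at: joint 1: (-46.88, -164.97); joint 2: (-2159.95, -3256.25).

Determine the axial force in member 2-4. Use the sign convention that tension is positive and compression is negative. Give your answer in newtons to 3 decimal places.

923.962

N=5 nodes, M=7 members, R=3 reactions → 2N=10, M+R=10
member 0 (0-1): L=1.6204, (cx,cy)=(0.4715,0.8819)
member 1 (0-2): L=1.3010, (cx,cy)=(1.0000,0.0000)
member 2 (1-2): L=1.5266, (cx,cy)=(0.3518,-0.9361)
member 3 (1-3): L=1.2527, (cx,cy)=(0.9955,-0.0950)
member 4 (2-3): L=1.4900, (cx,cy)=(0.4765,0.8792)
member 5 (2-4): L=1.4990, (cx,cy)=(1.0000,0.0000)
member 6 (3-4): L=1.5293, (cx,cy)=(0.5159,-0.8566)
solve A·x = −loads:
  F[0-1] = -2139.9187 N (compression)
  F[0-2] = -1197.8907 N (compression)
  F[1-2] = +2009.9079 N (tension)
  F[1-3] = -1676.6662 N (compression)
  F[2-3] = +1563.7413 N (tension)
  F[2-4] = +923.9618 N (tension)
  F[3-4] = -1790.8405 N (compression)
  Rx@0 = +2206.8300 N
  Ry@0 = +1887.1390 N
  Ry@4 = +1534.0810 N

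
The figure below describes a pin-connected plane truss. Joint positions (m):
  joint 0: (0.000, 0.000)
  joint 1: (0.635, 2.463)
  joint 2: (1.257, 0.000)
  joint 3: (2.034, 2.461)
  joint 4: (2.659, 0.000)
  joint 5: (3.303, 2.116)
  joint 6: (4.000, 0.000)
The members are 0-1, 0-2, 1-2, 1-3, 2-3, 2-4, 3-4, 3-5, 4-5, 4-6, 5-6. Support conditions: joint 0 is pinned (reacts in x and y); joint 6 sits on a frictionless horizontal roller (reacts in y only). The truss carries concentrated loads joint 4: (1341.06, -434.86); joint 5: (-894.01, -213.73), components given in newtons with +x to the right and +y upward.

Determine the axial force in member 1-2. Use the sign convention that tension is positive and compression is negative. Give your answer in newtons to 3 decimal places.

677.048

N=7 nodes, M=11 members, R=3 reactions → 2N=14, M+R=14
member 0 (0-1): L=2.5435, (cx,cy)=(0.2497,0.9683)
member 1 (0-2): L=1.2570, (cx,cy)=(1.0000,0.0000)
member 2 (1-2): L=2.5403, (cx,cy)=(0.2449,-0.9696)
member 3 (1-3): L=1.3990, (cx,cy)=(1.0000,-0.0014)
member 4 (2-3): L=2.5807, (cx,cy)=(0.3011,0.9536)
member 5 (2-4): L=1.4020, (cx,cy)=(1.0000,0.0000)
member 6 (3-4): L=2.5391, (cx,cy)=(0.2461,-0.9692)
member 7 (3-5): L=1.3151, (cx,cy)=(0.9650,-0.2623)
member 8 (4-5): L=2.2118, (cx,cy)=(0.2912,0.9567)
member 9 (4-6): L=1.3410, (cx,cy)=(1.0000,0.0000)
member 10 (5-6): L=2.2278, (cx,cy)=(0.3129,-0.9498)
solve A·x = −loads:
  F[0-1] = -677.4104 N (compression)
  F[0-2] = +616.1669 N (tension)
  F[1-2] = +677.0481 N (tension)
  F[1-3] = -334.8928 N (compression)
  F[2-3] = -688.3800 N (compression)
  F[2-4] = +989.1970 N (tension)
  F[3-4] = +890.3264 N (tension)
  F[3-5] = -788.9321 N (compression)
  F[4-5] = -447.4598 N (compression)
  F[4-6] = -2.4278 N (compression)
  F[5-6] = +7.7601 N (tension)
  Rx@0 = -447.0500 N
  Ry@0 = +655.9606 N
  Ry@6 = -7.3706 N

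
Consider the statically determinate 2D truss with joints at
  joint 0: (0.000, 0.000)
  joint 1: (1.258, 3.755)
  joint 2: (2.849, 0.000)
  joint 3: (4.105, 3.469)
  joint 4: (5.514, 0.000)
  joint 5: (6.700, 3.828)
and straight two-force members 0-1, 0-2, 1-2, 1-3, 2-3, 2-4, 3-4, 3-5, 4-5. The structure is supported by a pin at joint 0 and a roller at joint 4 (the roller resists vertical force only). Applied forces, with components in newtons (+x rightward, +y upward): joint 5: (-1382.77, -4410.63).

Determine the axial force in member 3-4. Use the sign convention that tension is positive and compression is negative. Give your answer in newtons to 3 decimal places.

N=6 nodes, M=9 members, R=3 reactions → 2N=12, M+R=12
member 0 (0-1): L=3.9601, (cx,cy)=(0.3177,0.9482)
member 1 (0-2): L=2.8490, (cx,cy)=(1.0000,0.0000)
member 2 (1-2): L=4.0781, (cx,cy)=(0.3901,-0.9208)
member 3 (1-3): L=2.8613, (cx,cy)=(0.9950,-0.1000)
member 4 (2-3): L=3.6894, (cx,cy)=(0.3404,0.9403)
member 5 (2-4): L=2.6650, (cx,cy)=(1.0000,0.0000)
member 6 (3-4): L=3.7442, (cx,cy)=(0.3763,-0.9265)
member 7 (3-5): L=2.6197, (cx,cy)=(0.9906,0.1370)
member 8 (4-5): L=4.0075, (cx,cy)=(0.2959,0.9552)
solve A·x = −loads:
  F[0-1] = -11.9036 N (compression)
  F[0-2] = -1378.9886 N (compression)
  F[1-2] = +13.2342 N (tension)
  F[1-3] = -8.9894 N (compression)
  F[2-3] = -12.9596 N (compression)
  F[2-4] = -1369.4137 N (compression)
  F[3-4] = +9.6461 N (tension)
  F[3-5] = -17.1480 N (compression)
  F[4-5] = -4615.0080 N (compression)
  Rx@0 = +1382.7700 N
  Ry@0 = +11.2870 N
  Ry@4 = +4399.3430 N

9.646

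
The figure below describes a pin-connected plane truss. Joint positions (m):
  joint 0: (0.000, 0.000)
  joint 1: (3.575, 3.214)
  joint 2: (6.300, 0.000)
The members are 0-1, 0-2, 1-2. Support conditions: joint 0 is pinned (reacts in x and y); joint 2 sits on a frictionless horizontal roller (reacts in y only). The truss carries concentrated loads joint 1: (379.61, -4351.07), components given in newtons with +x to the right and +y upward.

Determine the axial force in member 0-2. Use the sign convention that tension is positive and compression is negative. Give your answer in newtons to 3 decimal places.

2257.596

N=3 nodes, M=3 members, R=3 reactions → 2N=6, M+R=6
member 0 (0-1): L=4.8073, (cx,cy)=(0.7437,0.6686)
member 1 (0-2): L=6.3000, (cx,cy)=(1.0000,0.0000)
member 2 (1-2): L=4.2137, (cx,cy)=(0.6467,-0.7627)
solve A·x = −loads:
  F[0-1] = -2525.3426 N (compression)
  F[0-2] = +2257.5963 N (tension)
  F[1-2] = -3490.9632 N (compression)
  Rx@0 = -379.6100 N
  Ry@0 = +1688.3491 N
  Ry@2 = +2662.7209 N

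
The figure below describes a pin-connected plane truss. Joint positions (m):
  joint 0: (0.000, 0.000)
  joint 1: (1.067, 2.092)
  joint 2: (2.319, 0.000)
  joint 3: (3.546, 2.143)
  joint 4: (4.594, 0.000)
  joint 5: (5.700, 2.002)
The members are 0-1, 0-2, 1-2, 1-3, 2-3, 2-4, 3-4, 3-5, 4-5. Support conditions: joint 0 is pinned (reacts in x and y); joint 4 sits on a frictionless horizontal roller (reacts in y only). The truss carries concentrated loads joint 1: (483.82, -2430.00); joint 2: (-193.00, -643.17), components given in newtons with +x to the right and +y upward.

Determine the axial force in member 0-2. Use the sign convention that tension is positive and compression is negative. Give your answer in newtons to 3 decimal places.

N=6 nodes, M=9 members, R=3 reactions → 2N=12, M+R=12
member 0 (0-1): L=2.3484, (cx,cy)=(0.4544,0.8908)
member 1 (0-2): L=2.3190, (cx,cy)=(1.0000,0.0000)
member 2 (1-2): L=2.4380, (cx,cy)=(0.5135,-0.8581)
member 3 (1-3): L=2.4795, (cx,cy)=(0.9998,0.0206)
member 4 (2-3): L=2.4694, (cx,cy)=(0.4969,0.8678)
member 5 (2-4): L=2.2750, (cx,cy)=(1.0000,0.0000)
member 6 (3-4): L=2.3855, (cx,cy)=(0.4393,-0.8983)
member 7 (3-5): L=2.1586, (cx,cy)=(0.9979,-0.0653)
member 8 (4-5): L=2.2872, (cx,cy)=(0.4836,0.8753)
solve A·x = −loads:
  F[0-1] = -2204.4751 N (compression)
  F[0-2] = +1292.4301 N (tension)
  F[1-2] = -571.8911 N (compression)
  F[1-3] = -1191.9989 N (compression)
  F[2-3] = +1306.6010 N (tension)
  F[2-4] = +542.5226 N (tension)
  F[3-4] = -1234.9273 N (compression)
  F[3-5] = +0.0000 N (tension)
  F[4-5] = -0.0000 N (compression)
  Rx@0 = -290.8200 N
  Ry@0 = +1963.7941 N
  Ry@4 = +1109.3759 N

1292.430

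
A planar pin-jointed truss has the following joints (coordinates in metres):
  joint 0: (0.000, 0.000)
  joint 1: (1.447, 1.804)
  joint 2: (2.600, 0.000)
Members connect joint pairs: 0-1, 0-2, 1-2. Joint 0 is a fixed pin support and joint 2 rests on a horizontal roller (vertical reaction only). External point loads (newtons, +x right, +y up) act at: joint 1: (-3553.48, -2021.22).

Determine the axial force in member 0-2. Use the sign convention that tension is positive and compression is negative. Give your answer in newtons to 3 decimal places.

-856.877

N=3 nodes, M=3 members, R=3 reactions → 2N=6, M+R=6
member 0 (0-1): L=2.3126, (cx,cy)=(0.6257,0.7801)
member 1 (0-2): L=2.6000, (cx,cy)=(1.0000,0.0000)
member 2 (1-2): L=2.1410, (cx,cy)=(0.5385,-0.8426)
solve A·x = −loads:
  F[0-1] = -4309.7623 N (compression)
  F[0-2] = -856.8770 N (compression)
  F[1-2] = +1591.1209 N (tension)
  Rx@0 = +3553.4800 N
  Ry@0 = +3361.9018 N
  Ry@2 = -1340.6818 N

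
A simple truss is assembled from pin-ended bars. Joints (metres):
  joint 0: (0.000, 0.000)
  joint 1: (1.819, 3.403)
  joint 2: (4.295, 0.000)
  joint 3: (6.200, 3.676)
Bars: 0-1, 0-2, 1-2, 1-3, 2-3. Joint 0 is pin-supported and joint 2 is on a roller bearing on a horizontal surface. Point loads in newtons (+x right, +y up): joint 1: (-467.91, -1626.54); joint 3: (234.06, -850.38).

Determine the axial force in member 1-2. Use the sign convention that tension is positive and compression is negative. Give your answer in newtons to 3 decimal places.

N=4 nodes, M=5 members, R=3 reactions → 2N=8, M+R=8
member 0 (0-1): L=3.8586, (cx,cy)=(0.4714,0.8819)
member 1 (0-2): L=4.2950, (cx,cy)=(1.0000,0.0000)
member 2 (1-2): L=4.2084, (cx,cy)=(0.5883,-0.8086)
member 3 (1-3): L=4.3895, (cx,cy)=(0.9981,0.0622)
member 4 (2-3): L=4.1403, (cx,cy)=(0.4601,0.8879)
solve A·x = −loads:
  F[0-1] = -828.7692 N (compression)
  F[0-2] = +156.8389 N (tension)
  F[1-2] = -1053.8867 N (compression)
  F[1-3] = +698.6186 N (tension)
  F[2-3] = -1006.7232 N (compression)
  Rx@0 = +233.8500 N
  Ry@0 = +730.9039 N
  Ry@2 = +1746.0161 N

-1053.887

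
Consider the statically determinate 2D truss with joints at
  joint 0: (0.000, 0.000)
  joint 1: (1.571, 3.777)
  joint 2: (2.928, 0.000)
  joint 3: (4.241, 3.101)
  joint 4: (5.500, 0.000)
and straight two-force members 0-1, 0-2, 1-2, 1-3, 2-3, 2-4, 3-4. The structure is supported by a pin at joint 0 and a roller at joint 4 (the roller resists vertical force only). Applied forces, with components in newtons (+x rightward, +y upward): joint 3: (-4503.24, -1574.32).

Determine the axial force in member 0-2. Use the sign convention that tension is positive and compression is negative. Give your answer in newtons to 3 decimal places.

-3297.274

N=5 nodes, M=7 members, R=3 reactions → 2N=10, M+R=10
member 0 (0-1): L=4.0907, (cx,cy)=(0.3840,0.9233)
member 1 (0-2): L=2.9280, (cx,cy)=(1.0000,0.0000)
member 2 (1-2): L=4.0134, (cx,cy)=(0.3381,-0.9411)
member 3 (1-3): L=2.7542, (cx,cy)=(0.9694,-0.2454)
member 4 (2-3): L=3.3675, (cx,cy)=(0.3899,0.9209)
member 5 (2-4): L=2.5720, (cx,cy)=(1.0000,0.0000)
member 6 (3-4): L=3.3468, (cx,cy)=(0.3762,-0.9265)
solve A·x = −loads:
  F[0-1] = -3140.1888 N (compression)
  F[0-2] = -3297.2740 N (compression)
  F[1-2] = +3746.0279 N (tension)
  F[1-3] = -2550.5882 N (compression)
  F[2-3] = -3828.3910 N (compression)
  F[2-4] = -537.9737 N (compression)
  F[3-4] = +1430.1092 N (tension)
  Rx@0 = +4503.2400 N
  Ry@0 = +2899.3847 N
  Ry@4 = -1325.0647 N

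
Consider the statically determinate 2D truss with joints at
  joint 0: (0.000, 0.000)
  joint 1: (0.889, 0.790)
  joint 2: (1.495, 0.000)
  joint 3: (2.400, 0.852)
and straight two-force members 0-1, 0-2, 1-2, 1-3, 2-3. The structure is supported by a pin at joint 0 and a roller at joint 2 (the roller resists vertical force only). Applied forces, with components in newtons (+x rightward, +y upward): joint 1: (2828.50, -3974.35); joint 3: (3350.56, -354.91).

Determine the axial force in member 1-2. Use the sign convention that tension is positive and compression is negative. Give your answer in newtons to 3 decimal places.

-7338.141

N=4 nodes, M=5 members, R=3 reactions → 2N=8, M+R=8
member 0 (0-1): L=1.1893, (cx,cy)=(0.7475,0.6643)
member 1 (0-2): L=1.4950, (cx,cy)=(1.0000,0.0000)
member 2 (1-2): L=0.9957, (cx,cy)=(0.6086,-0.7934)
member 3 (1-3): L=1.5123, (cx,cy)=(0.9992,0.0410)
member 4 (2-3): L=1.2430, (cx,cy)=(0.7281,0.6855)
solve A·x = −loads:
  F[0-1] = +3022.8846 N (tension)
  F[0-2] = +3919.4475 N (tension)
  F[1-2] = -7338.1413 N (compression)
  F[1-3] = +3900.6959 N (tension)
  F[2-3] = -751.0674 N (compression)
  Rx@0 = -6179.0600 N
  Ry@0 = -2007.9796 N
  Ry@2 = +6337.2396 N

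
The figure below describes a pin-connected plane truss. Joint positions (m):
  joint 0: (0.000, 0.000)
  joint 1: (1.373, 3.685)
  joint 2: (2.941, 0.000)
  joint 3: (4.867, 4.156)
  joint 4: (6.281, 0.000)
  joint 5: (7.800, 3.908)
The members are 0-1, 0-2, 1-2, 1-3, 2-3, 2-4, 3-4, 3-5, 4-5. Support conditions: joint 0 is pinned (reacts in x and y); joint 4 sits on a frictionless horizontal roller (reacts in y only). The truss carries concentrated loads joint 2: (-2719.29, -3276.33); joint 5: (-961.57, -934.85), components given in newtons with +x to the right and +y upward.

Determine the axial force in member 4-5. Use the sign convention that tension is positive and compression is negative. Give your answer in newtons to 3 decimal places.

N=6 nodes, M=9 members, R=3 reactions → 2N=12, M+R=12
member 0 (0-1): L=3.9325, (cx,cy)=(0.3491,0.9371)
member 1 (0-2): L=2.9410, (cx,cy)=(1.0000,0.0000)
member 2 (1-2): L=4.0047, (cx,cy)=(0.3915,-0.9202)
member 3 (1-3): L=3.5256, (cx,cy)=(0.9910,0.1336)
member 4 (2-3): L=4.5806, (cx,cy)=(0.4205,0.9073)
member 5 (2-4): L=3.3400, (cx,cy)=(1.0000,0.0000)
member 6 (3-4): L=4.3900, (cx,cy)=(0.3221,-0.9467)
member 7 (3-5): L=2.9435, (cx,cy)=(0.9964,-0.0843)
member 8 (4-5): L=4.1928, (cx,cy)=(0.3623,0.9321)
solve A·x = −loads:
  F[0-1] = -2256.4268 N (compression)
  F[0-2] = -2893.0420 N (compression)
  F[1-2] = +2064.0767 N (tension)
  F[1-3] = -1610.4163 N (compression)
  F[2-3] = +1517.7279 N (tension)
  F[2-4] = -3.7480 N (compression)
  F[3-4] = -1175.5820 N (compression)
  F[3-5] = -581.2352 N (compression)
  F[4-5] = -1055.5264 N (compression)
  Rx@0 = +3680.8600 N
  Ry@0 = +2114.4277 N
  Ry@4 = +2096.7523 N

-1055.526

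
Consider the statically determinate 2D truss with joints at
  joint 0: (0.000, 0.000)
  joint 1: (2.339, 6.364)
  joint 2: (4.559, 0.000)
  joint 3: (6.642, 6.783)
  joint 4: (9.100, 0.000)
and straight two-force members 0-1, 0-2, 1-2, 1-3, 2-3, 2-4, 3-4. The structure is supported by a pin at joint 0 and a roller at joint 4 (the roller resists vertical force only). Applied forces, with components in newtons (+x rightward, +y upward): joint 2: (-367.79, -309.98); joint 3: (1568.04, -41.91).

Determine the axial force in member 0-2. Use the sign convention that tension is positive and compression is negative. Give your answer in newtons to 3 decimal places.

831.689

N=5 nodes, M=7 members, R=3 reactions → 2N=10, M+R=10
member 0 (0-1): L=6.7802, (cx,cy)=(0.3450,0.9386)
member 1 (0-2): L=4.5590, (cx,cy)=(1.0000,0.0000)
member 2 (1-2): L=6.7401, (cx,cy)=(0.3294,-0.9442)
member 3 (1-3): L=4.3234, (cx,cy)=(0.9953,0.0969)
member 4 (2-3): L=7.0956, (cx,cy)=(0.2936,0.9559)
member 5 (2-4): L=4.5410, (cx,cy)=(1.0000,0.0000)
member 6 (3-4): L=7.2146, (cx,cy)=(0.3407,-0.9402)
solve A·x = −loads:
  F[0-1] = +1068.3742 N (tension)
  F[0-2] = +831.6887 N (tension)
  F[1-2] = -990.4007 N (compression)
  F[1-3] = +698.0577 N (tension)
  F[2-3] = +1302.5044 N (tension)
  F[2-4] = +490.9039 N (tension)
  F[3-4] = -1440.8825 N (compression)
  Rx@0 = -1200.2500 N
  Ry@0 = -1002.7892 N
  Ry@4 = +1354.6792 N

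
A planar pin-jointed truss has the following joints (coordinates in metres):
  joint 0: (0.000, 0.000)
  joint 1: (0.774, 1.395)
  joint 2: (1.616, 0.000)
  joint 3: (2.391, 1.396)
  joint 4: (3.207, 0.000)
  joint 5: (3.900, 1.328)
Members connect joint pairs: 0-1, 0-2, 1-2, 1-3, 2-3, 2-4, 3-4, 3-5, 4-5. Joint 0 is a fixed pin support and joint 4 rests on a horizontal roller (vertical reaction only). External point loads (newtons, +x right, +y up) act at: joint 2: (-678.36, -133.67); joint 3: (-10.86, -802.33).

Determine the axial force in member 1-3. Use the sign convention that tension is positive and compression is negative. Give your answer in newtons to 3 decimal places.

-318.666

N=6 nodes, M=9 members, R=3 reactions → 2N=12, M+R=12
member 0 (0-1): L=1.5953, (cx,cy)=(0.4852,0.8744)
member 1 (0-2): L=1.6160, (cx,cy)=(1.0000,0.0000)
member 2 (1-2): L=1.6294, (cx,cy)=(0.5168,-0.8561)
member 3 (1-3): L=1.6170, (cx,cy)=(1.0000,0.0006)
member 4 (2-3): L=1.5967, (cx,cy)=(0.4854,0.8743)
member 5 (2-4): L=1.5910, (cx,cy)=(1.0000,0.0000)
member 6 (3-4): L=1.6170, (cx,cy)=(0.5046,-0.8633)
member 7 (3-5): L=1.5105, (cx,cy)=(0.9990,-0.0450)
member 8 (4-5): L=1.4979, (cx,cy)=(0.4626,0.8865)
solve A·x = −loads:
  F[0-1] = -314.7090 N (compression)
  F[0-2] = -536.5345 N (compression)
  F[1-2] = +321.2010 N (tension)
  F[1-3] = -318.6662 N (compression)
  F[2-3] = -161.6391 N (compression)
  F[2-4] = +386.2621 N (tension)
  F[3-4] = -765.4213 N (compression)
  F[3-5] = -0.0000 N (compression)
  F[4-5] = +0.0000 N (tension)
  Rx@0 = +689.2200 N
  Ry@0 = +275.1889 N
  Ry@4 = +660.8111 N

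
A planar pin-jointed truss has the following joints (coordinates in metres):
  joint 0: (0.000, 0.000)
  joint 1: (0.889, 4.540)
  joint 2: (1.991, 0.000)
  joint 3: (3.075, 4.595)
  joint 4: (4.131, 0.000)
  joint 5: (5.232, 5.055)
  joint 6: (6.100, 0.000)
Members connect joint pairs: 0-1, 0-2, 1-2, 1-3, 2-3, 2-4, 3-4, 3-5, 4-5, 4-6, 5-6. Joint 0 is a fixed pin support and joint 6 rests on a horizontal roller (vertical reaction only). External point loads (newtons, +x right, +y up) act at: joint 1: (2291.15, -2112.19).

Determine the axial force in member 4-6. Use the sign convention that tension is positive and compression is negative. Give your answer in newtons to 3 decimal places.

N=7 nodes, M=11 members, R=3 reactions → 2N=14, M+R=14
member 0 (0-1): L=4.6262, (cx,cy)=(0.1922,0.9814)
member 1 (0-2): L=1.9910, (cx,cy)=(1.0000,0.0000)
member 2 (1-2): L=4.6718, (cx,cy)=(0.2359,-0.9718)
member 3 (1-3): L=2.1867, (cx,cy)=(0.9997,0.0252)
member 4 (2-3): L=4.7211, (cx,cy)=(0.2296,0.9733)
member 5 (2-4): L=2.1400, (cx,cy)=(1.0000,0.0000)
member 6 (3-4): L=4.7148, (cx,cy)=(0.2240,-0.9746)
member 7 (3-5): L=2.2055, (cx,cy)=(0.9780,0.2086)
member 8 (4-5): L=5.1735, (cx,cy)=(0.2128,0.9771)
member 9 (4-6): L=1.9690, (cx,cy)=(1.0000,0.0000)
member 10 (5-6): L=5.1290, (cx,cy)=(0.1692,-0.9856)
solve A·x = −loads:
  F[0-1] = -101.0307 N (compression)
  F[0-2] = +2310.5646 N (tension)
  F[1-2] = -2118.3812 N (compression)
  F[1-3] = -1811.4501 N (compression)
  F[2-3] = +2115.1122 N (tension)
  F[2-4] = +1325.2346 N (tension)
  F[3-4] = -2245.4533 N (compression)
  F[3-5] = -840.7970 N (compression)
  F[4-5] = +2239.7126 N (tension)
  F[4-6] = +345.6619 N (tension)
  F[5-6] = -2042.5037 N (compression)
  Rx@0 = -2291.1500 N
  Ry@0 = +99.1477 N
  Ry@6 = +2013.0423 N

345.662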